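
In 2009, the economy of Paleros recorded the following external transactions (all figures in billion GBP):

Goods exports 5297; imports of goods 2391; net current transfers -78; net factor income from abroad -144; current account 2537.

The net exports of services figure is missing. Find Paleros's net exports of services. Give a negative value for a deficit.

Current account = goods balance + services balance + net primary income + net secondary income
Sum of the known components = 2684
Net exports of services = CA - (known components) = 2537 - 2684 = -147

-147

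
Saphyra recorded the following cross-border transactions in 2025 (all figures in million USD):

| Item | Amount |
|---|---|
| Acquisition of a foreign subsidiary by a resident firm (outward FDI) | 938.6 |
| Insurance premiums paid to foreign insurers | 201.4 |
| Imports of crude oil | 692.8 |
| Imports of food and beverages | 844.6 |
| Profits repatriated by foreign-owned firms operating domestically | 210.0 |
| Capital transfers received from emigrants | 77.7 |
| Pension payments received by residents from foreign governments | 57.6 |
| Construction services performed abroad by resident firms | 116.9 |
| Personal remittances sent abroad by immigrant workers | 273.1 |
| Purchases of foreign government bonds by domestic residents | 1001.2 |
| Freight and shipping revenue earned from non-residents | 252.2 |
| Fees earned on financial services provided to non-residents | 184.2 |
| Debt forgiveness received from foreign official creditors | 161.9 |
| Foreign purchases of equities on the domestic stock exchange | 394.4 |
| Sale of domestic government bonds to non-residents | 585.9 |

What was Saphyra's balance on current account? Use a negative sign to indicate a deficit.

Goods: -844.6 - 692.8 = -1537.4
Services: 116.9 + 184.2 - 201.4 + 252.2 = 351.9
Primary income: -210.0
Secondary income: 57.6 - 273.1 = -215.5
Current account = (-1537.4) + 351.9 + (-210.0) + (-215.5) = -1611.0
(Excluded from the current account — financial account: acquisition of a foreign subsidiary by a resident firm (outward FDI) 938.6, purchases of foreign government bonds by domestic residents 1001.2, foreign purchases of equities on the domestic stock exchange 394.4, sale of domestic government bonds to non-residents 585.9; capital account: capital transfers received from emigrants 77.7, debt forgiveness received from foreign official creditors 161.9.)

-1611.0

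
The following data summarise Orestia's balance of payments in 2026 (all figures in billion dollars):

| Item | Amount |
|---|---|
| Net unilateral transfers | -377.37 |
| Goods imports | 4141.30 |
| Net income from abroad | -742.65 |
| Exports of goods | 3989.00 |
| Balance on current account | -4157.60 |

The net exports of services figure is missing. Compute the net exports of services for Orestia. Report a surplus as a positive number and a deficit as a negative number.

-2885.28

Current account = goods balance + services balance + net primary income + net secondary income
Sum of the known components = -1272.32
Net exports of services = CA - (known components) = -4157.60 - (-1272.32) = -2885.28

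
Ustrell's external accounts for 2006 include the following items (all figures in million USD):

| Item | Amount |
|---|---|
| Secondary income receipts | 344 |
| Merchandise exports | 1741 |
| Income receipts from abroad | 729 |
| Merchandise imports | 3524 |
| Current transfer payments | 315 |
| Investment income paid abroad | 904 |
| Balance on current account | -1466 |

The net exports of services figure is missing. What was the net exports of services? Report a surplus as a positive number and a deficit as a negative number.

463

Current account = goods balance + services balance + net primary income + net secondary income
Sum of the known components = -1929
Net exports of services = CA - (known components) = -1466 - (-1929) = 463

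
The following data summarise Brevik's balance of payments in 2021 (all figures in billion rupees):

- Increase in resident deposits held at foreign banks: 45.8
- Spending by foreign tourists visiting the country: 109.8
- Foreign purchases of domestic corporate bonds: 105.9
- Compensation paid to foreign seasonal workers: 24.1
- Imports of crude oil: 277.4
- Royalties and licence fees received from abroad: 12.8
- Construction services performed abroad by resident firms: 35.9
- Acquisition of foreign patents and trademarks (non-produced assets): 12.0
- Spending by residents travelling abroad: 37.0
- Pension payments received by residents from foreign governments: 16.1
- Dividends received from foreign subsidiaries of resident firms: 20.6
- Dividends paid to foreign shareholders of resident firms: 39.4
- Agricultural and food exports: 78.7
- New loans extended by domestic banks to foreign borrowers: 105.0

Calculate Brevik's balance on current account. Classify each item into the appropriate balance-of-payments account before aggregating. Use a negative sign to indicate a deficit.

Goods: -277.4 + 78.7 = -198.7
Services: 109.8 - 37.0 + 12.8 + 35.9 = 121.5
Primary income: -24.1 + 20.6 - 39.4 = -42.9
Secondary income: 16.1
Current account = (-198.7) + 121.5 + (-42.9) + 16.1 = -104.0
(Excluded from the current account — financial account: increase in resident deposits held at foreign banks 45.8, foreign purchases of domestic corporate bonds 105.9, new loans extended by domestic banks to foreign borrowers 105.0; capital account: acquisition of foreign patents and trademarks (non-produced assets) 12.0.)

-104.0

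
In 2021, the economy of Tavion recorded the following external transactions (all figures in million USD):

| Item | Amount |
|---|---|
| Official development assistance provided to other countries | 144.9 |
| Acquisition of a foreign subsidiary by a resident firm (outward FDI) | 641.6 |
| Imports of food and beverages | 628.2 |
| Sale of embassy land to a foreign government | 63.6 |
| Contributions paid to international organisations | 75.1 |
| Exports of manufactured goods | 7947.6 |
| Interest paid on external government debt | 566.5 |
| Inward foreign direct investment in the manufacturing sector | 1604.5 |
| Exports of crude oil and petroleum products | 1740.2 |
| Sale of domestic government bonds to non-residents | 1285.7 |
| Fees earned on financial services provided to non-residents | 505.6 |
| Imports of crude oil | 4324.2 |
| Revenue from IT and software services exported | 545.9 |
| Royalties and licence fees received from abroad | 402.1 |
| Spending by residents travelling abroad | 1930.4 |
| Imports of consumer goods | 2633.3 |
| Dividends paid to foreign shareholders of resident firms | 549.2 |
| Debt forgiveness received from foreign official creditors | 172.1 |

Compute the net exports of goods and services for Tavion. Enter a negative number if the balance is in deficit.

1625.3

Goods: -628.2 - 2633.3 + 1740.2 - 4324.2 + 7947.6 = 2102.1
Services: 545.9 + 505.6 + 402.1 - 1930.4 = -476.8
Trade balance = 2102.1 + (-476.8) = 1625.3
(Excluded from the trade balance — secondary income: official development assistance provided to other countries 144.9, contributions paid to international organisations 75.1; financial account: acquisition of a foreign subsidiary by a resident firm (outward FDI) 641.6, inward foreign direct investment in the manufacturing sector 1604.5, sale of domestic government bonds to non-residents 1285.7; capital account: sale of embassy land to a foreign government 63.6, debt forgiveness received from foreign official creditors 172.1; primary income: interest paid on external government debt 566.5, dividends paid to foreign shareholders of resident firms 549.2.)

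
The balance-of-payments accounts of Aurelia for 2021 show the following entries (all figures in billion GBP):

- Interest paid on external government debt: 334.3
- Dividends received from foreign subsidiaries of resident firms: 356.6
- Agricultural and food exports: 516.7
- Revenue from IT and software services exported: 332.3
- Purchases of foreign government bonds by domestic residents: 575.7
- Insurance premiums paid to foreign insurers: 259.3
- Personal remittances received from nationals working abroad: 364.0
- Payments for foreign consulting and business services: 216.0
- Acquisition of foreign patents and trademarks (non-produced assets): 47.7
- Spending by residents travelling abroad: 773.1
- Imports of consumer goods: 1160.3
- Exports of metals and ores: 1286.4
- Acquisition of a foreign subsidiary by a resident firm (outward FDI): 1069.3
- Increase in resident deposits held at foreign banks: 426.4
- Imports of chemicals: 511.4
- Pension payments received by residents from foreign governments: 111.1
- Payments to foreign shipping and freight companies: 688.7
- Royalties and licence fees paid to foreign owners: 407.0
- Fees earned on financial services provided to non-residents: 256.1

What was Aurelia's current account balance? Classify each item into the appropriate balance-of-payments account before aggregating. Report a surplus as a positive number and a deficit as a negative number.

Goods: -1160.3 + 516.7 - 511.4 + 1286.4 = 131.4
Services: -773.1 - 407.0 - 259.3 - 688.7 + 332.3 + 256.1 - 216.0 = -1755.7
Primary income: 356.6 - 334.3 = 22.3
Secondary income: 111.1 + 364.0 = 475.1
Current account = 131.4 + (-1755.7) + 22.3 + 475.1 = -1126.9
(Excluded from the current account — financial account: purchases of foreign government bonds by domestic residents 575.7, acquisition of a foreign subsidiary by a resident firm (outward FDI) 1069.3, increase in resident deposits held at foreign banks 426.4; capital account: acquisition of foreign patents and trademarks (non-produced assets) 47.7.)

-1126.9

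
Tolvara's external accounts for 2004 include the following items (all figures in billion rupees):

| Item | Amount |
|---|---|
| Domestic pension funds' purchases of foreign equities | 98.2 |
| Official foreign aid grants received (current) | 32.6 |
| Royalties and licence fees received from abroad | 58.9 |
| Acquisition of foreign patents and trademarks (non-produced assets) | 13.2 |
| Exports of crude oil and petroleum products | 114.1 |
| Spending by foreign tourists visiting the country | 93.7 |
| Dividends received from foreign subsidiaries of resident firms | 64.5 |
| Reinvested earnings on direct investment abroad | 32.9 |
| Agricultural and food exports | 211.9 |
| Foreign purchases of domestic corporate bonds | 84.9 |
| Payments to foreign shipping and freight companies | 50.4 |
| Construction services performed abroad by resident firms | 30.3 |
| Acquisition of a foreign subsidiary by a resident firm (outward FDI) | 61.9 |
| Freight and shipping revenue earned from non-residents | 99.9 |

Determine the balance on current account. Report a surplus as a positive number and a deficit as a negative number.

688.4

Goods: 211.9 + 114.1 = 326.0
Services: 99.9 + 30.3 + 58.9 + 93.7 - 50.4 = 232.4
Primary income: 32.9 + 64.5 = 97.4
Secondary income: 32.6
Current account = 326.0 + 232.4 + 97.4 + 32.6 = 688.4
(Excluded from the current account — financial account: domestic pension funds' purchases of foreign equities 98.2, foreign purchases of domestic corporate bonds 84.9, acquisition of a foreign subsidiary by a resident firm (outward FDI) 61.9; capital account: acquisition of foreign patents and trademarks (non-produced assets) 13.2.)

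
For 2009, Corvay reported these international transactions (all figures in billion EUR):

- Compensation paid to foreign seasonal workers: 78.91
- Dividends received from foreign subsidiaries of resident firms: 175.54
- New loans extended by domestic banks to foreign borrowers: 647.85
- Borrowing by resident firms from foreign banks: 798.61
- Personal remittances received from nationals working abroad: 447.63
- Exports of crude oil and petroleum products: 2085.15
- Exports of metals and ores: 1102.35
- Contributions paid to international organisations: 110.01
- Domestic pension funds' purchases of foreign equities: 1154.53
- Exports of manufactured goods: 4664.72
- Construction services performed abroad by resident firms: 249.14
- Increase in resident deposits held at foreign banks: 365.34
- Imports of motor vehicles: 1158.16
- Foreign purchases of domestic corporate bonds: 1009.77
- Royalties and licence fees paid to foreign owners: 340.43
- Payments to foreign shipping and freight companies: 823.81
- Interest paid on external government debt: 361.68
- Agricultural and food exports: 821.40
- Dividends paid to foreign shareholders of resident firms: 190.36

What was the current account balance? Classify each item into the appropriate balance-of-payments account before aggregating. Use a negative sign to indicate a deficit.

6482.57

Goods: 2085.15 + 4664.72 + 821.40 - 1158.16 + 1102.35 = 7515.46
Services: -340.43 - 823.81 + 249.14 = -915.10
Primary income: -361.68 - 190.36 + 175.54 - 78.91 = -455.41
Secondary income: -110.01 + 447.63 = 337.62
Current account = 7515.46 + (-915.10) + (-455.41) + 337.62 = 6482.57
(Excluded from the current account — financial account: new loans extended by domestic banks to foreign borrowers 647.85, borrowing by resident firms from foreign banks 798.61, domestic pension funds' purchases of foreign equities 1154.53, increase in resident deposits held at foreign banks 365.34, foreign purchases of domestic corporate bonds 1009.77.)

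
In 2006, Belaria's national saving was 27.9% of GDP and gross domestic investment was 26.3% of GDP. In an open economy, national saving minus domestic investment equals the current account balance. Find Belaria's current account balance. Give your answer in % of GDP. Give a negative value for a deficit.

1.6

S - I = CA (net lending to the rest of the world).
CA = S - I = 27.9 - 26.3 = 1.6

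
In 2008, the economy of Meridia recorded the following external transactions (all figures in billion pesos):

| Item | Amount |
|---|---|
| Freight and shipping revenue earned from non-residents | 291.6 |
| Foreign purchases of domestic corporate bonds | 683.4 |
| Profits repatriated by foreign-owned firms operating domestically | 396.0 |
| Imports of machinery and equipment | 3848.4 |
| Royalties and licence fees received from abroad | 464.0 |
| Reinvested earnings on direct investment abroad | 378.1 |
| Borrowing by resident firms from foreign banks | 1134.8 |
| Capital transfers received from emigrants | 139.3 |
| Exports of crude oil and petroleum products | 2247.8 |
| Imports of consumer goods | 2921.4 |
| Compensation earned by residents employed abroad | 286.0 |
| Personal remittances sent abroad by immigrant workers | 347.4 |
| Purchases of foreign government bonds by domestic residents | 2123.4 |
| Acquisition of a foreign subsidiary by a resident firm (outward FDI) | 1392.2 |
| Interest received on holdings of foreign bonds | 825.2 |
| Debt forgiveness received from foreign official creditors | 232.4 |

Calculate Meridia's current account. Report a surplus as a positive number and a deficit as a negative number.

Goods: -3848.4 - 2921.4 + 2247.8 = -4522.0
Services: 464.0 + 291.6 = 755.6
Primary income: -396.0 + 378.1 + 286.0 + 825.2 = 1093.3
Secondary income: -347.4
Current account = (-4522.0) + 755.6 + 1093.3 + (-347.4) = -3020.5
(Excluded from the current account — financial account: foreign purchases of domestic corporate bonds 683.4, borrowing by resident firms from foreign banks 1134.8, purchases of foreign government bonds by domestic residents 2123.4, acquisition of a foreign subsidiary by a resident firm (outward FDI) 1392.2; capital account: capital transfers received from emigrants 139.3, debt forgiveness received from foreign official creditors 232.4.)

-3020.5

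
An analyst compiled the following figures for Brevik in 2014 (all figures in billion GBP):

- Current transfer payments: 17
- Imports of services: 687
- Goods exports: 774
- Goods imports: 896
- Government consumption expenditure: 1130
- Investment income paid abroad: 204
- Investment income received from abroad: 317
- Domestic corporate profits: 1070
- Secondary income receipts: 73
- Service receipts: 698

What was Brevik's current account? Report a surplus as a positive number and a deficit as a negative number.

Goods balance = 774 - 896 = -122
Services balance = 698 - 687 = 11
Trade balance (goods + services) = -122 + 11 = -111
Net primary income = 317 - 204 = 113
Net secondary income = 73 - 17 = 56
Current account = -111 + 113 + 56 = 58

58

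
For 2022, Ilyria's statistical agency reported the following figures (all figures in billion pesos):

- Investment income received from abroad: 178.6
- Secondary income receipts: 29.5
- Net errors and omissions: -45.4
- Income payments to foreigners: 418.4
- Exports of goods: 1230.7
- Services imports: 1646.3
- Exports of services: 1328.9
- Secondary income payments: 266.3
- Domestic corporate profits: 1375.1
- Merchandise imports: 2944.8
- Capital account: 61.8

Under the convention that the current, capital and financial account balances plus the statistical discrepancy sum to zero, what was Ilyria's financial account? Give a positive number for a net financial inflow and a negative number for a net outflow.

2491.7

Goods balance = 1230.7 - 2944.8 = -1714.1
Services balance = 1328.9 - 1646.3 = -317.4
Trade balance (goods + services) = -1714.1 + (-317.4) = -2031.5
Net primary income = 178.6 - 418.4 = -239.8
Net secondary income = 29.5 - 266.3 = -236.8
Current account = -2031.5 + (-239.8) + (-236.8) = -2508.1
Financial account = -(-2508.1 + 61.8 + (-45.4)) = 2491.7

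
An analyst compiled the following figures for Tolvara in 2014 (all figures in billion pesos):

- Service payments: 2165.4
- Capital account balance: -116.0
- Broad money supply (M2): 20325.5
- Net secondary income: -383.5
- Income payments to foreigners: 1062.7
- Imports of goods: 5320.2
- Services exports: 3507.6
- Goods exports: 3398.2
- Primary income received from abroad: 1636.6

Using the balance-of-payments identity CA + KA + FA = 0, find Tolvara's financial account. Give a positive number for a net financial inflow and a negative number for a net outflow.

505.4

Goods balance = 3398.2 - 5320.2 = -1922.0
Services balance = 3507.6 - 2165.4 = 1342.2
Trade balance (goods + services) = -1922.0 + 1342.2 = -579.8
Net primary income = 1636.6 - 1062.7 = 573.9
Net secondary income = -383.5
Current account = -579.8 + 573.9 + (-383.5) = -389.4
Financial account = -(-389.4 + (-116.0)) = 505.4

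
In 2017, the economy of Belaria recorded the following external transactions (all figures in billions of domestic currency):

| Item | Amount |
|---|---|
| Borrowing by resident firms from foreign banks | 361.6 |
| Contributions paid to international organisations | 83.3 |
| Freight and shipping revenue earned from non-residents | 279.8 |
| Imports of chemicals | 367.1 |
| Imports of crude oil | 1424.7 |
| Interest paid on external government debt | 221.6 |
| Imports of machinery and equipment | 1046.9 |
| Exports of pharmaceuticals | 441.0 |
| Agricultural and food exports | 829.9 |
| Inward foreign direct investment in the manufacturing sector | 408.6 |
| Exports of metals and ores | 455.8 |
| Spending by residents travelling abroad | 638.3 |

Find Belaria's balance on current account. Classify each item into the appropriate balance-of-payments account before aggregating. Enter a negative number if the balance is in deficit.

Goods: 829.9 + 441.0 + 455.8 - 1046.9 - 1424.7 - 367.1 = -1112.0
Services: -638.3 + 279.8 = -358.5
Primary income: -221.6
Secondary income: -83.3
Current account = (-1112.0) + (-358.5) + (-221.6) + (-83.3) = -1775.4
(Excluded from the current account — financial account: borrowing by resident firms from foreign banks 361.6, inward foreign direct investment in the manufacturing sector 408.6.)

-1775.4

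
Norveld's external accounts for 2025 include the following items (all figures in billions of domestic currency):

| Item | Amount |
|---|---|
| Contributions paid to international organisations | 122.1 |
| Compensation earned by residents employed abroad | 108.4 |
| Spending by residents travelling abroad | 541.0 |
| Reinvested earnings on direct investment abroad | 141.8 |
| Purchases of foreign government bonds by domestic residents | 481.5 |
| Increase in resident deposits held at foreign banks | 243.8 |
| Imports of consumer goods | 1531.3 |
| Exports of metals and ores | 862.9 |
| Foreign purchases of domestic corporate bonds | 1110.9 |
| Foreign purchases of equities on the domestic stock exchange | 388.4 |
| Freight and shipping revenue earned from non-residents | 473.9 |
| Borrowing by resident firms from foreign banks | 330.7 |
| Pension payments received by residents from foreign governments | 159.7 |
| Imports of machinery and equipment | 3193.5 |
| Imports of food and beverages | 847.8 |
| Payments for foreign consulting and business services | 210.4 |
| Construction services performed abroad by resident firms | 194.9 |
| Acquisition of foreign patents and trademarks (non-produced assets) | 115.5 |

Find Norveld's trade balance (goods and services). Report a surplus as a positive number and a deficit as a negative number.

Goods: -847.8 - 1531.3 - 3193.5 + 862.9 = -4709.7
Services: -210.4 - 541.0 + 473.9 + 194.9 = -82.6
Trade balance = -4709.7 + (-82.6) = -4792.3
(Excluded from the trade balance — secondary income: contributions paid to international organisations 122.1, pension payments received by residents from foreign governments 159.7; primary income: compensation earned by residents employed abroad 108.4, reinvested earnings on direct investment abroad 141.8; financial account: purchases of foreign government bonds by domestic residents 481.5, increase in resident deposits held at foreign banks 243.8, foreign purchases of domestic corporate bonds 1110.9, foreign purchases of equities on the domestic stock exchange 388.4, borrowing by resident firms from foreign banks 330.7; capital account: acquisition of foreign patents and trademarks (non-produced assets) 115.5.)

-4792.3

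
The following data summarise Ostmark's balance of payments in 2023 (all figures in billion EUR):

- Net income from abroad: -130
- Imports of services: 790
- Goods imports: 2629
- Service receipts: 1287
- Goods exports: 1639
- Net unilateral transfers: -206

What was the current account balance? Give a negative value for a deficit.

Goods balance = 1639 - 2629 = -990
Services balance = 1287 - 790 = 497
Trade balance (goods + services) = -990 + 497 = -493
Net primary income = -130
Net secondary income = -206
Current account = -493 + (-130) + (-206) = -829

-829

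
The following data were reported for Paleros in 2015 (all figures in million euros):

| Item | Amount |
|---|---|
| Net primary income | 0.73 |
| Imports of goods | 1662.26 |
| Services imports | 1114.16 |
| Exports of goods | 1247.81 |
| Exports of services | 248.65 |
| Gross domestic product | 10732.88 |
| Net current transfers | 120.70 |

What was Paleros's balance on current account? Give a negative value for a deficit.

-1158.53

Goods balance = 1247.81 - 1662.26 = -414.45
Services balance = 248.65 - 1114.16 = -865.51
Trade balance (goods + services) = -414.45 + (-865.51) = -1279.96
Net primary income = 0.73
Net secondary income = 120.70
Current account = -1279.96 + 0.73 + 120.70 = -1158.53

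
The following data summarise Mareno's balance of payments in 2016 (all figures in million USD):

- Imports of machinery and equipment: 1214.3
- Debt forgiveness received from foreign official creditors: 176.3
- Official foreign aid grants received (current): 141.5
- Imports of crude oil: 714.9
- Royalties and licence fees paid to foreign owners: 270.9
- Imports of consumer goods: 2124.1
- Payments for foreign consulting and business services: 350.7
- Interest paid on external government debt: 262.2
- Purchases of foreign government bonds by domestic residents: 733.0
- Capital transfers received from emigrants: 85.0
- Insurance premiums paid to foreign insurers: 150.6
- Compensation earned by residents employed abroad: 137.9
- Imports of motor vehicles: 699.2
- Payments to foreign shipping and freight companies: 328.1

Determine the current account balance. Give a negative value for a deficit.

-5835.6

Goods: -714.9 - 2124.1 - 699.2 - 1214.3 = -4752.5
Services: -350.7 - 150.6 - 328.1 - 270.9 = -1100.3
Primary income: 137.9 - 262.2 = -124.3
Secondary income: 141.5
Current account = (-4752.5) + (-1100.3) + (-124.3) + 141.5 = -5835.6
(Excluded from the current account — capital account: debt forgiveness received from foreign official creditors 176.3, capital transfers received from emigrants 85.0; financial account: purchases of foreign government bonds by domestic residents 733.0.)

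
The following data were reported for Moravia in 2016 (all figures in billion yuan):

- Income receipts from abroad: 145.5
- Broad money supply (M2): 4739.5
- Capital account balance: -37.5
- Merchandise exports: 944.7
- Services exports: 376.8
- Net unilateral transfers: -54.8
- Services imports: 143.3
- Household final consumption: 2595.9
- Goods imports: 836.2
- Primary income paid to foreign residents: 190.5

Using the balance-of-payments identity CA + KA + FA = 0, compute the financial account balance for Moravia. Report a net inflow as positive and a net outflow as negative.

Goods balance = 944.7 - 836.2 = 108.5
Services balance = 376.8 - 143.3 = 233.5
Trade balance (goods + services) = 108.5 + 233.5 = 342.0
Net primary income = 145.5 - 190.5 = -45.0
Net secondary income = -54.8
Current account = 342.0 + (-45.0) + (-54.8) = 242.2
Financial account = -(242.2 + (-37.5)) = -204.7

-204.7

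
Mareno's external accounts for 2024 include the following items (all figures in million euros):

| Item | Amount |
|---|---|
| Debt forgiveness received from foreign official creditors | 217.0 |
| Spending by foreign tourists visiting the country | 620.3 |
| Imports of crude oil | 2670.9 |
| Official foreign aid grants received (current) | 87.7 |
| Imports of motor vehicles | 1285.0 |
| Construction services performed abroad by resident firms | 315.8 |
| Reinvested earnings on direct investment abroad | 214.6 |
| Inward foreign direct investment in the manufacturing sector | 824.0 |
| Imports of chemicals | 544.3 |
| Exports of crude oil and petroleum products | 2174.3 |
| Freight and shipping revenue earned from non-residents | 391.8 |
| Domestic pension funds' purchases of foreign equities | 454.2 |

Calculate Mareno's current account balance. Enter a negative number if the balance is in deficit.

Goods: -544.3 - 2670.9 - 1285.0 + 2174.3 = -2325.9
Services: 620.3 + 315.8 + 391.8 = 1327.9
Primary income: 214.6
Secondary income: 87.7
Current account = (-2325.9) + 1327.9 + 214.6 + 87.7 = -695.7
(Excluded from the current account — capital account: debt forgiveness received from foreign official creditors 217.0; financial account: inward foreign direct investment in the manufacturing sector 824.0, domestic pension funds' purchases of foreign equities 454.2.)

-695.7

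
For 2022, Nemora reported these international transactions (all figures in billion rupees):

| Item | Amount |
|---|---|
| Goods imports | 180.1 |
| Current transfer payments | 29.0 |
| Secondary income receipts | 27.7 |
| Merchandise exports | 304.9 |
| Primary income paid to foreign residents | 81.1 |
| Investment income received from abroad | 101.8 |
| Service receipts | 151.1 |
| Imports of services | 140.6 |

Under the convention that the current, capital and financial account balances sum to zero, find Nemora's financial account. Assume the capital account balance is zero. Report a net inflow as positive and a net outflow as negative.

Goods balance = 304.9 - 180.1 = 124.8
Services balance = 151.1 - 140.6 = 10.5
Trade balance (goods + services) = 124.8 + 10.5 = 135.3
Net primary income = 101.8 - 81.1 = 20.7
Net secondary income = 27.7 - 29.0 = -1.3
Current account = 135.3 + 20.7 + (-1.3) = 154.7
Financial account = -(154.7) = -154.7

-154.7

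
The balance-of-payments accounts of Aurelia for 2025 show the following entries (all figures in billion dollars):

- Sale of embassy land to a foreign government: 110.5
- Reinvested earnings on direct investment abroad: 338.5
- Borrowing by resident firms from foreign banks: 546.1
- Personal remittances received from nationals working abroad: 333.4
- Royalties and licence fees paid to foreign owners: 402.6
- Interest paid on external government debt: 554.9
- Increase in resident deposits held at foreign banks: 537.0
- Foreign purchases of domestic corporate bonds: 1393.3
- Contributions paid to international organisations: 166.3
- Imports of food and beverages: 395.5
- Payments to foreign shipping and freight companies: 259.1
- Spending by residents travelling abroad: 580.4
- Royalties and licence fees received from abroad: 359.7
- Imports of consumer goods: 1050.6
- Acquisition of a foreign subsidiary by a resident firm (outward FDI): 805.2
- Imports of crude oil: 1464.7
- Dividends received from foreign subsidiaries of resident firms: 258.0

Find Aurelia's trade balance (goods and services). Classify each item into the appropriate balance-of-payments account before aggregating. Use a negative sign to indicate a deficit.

Goods: -1050.6 - 395.5 - 1464.7 = -2910.8
Services: -259.1 - 580.4 + 359.7 - 402.6 = -882.4
Trade balance = -2910.8 + (-882.4) = -3793.2
(Excluded from the trade balance — capital account: sale of embassy land to a foreign government 110.5; primary income: reinvested earnings on direct investment abroad 338.5, interest paid on external government debt 554.9, dividends received from foreign subsidiaries of resident firms 258.0; financial account: borrowing by resident firms from foreign banks 546.1, increase in resident deposits held at foreign banks 537.0, foreign purchases of domestic corporate bonds 1393.3, acquisition of a foreign subsidiary by a resident firm (outward FDI) 805.2; secondary income: personal remittances received from nationals working abroad 333.4, contributions paid to international organisations 166.3.)

-3793.2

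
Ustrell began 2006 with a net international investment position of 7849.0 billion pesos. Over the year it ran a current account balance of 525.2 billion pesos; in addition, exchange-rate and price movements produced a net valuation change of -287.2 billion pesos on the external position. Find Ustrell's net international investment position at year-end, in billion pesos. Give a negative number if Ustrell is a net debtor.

Change in NIIP = current account + net valuation change = 525.2 + (-287.2) = 238.0
End-of-year NIIP = 7849.0 + 238.0 = 8087.0

8087.0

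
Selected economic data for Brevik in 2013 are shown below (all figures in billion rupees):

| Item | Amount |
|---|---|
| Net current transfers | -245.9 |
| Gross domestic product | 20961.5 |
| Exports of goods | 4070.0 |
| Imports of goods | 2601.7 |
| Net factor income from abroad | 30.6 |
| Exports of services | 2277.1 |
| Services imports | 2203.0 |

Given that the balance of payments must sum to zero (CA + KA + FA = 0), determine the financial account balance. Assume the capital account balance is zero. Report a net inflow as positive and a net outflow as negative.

-1327.1

Goods balance = 4070.0 - 2601.7 = 1468.3
Services balance = 2277.1 - 2203.0 = 74.1
Trade balance (goods + services) = 1468.3 + 74.1 = 1542.4
Net primary income = 30.6
Net secondary income = -245.9
Current account = 1542.4 + 30.6 + (-245.9) = 1327.1
Financial account = -(1327.1) = -1327.1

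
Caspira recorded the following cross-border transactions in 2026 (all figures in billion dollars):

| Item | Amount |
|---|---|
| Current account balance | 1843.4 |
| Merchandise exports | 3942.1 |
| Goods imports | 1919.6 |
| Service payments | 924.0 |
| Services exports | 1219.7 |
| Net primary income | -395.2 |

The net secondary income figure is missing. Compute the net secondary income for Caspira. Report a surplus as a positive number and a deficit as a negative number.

-79.6

Current account = goods balance + services balance + net primary income + net secondary income
Sum of the known components = 1923.0
Net secondary income = CA - (known components) = 1843.4 - 1923.0 = -79.6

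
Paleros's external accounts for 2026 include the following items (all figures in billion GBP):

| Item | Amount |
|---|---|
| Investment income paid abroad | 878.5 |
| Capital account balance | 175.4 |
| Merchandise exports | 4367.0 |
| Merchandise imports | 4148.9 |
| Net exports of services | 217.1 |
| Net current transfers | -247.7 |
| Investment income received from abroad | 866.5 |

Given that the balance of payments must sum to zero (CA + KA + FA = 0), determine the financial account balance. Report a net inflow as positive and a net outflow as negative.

-350.9

Goods balance = 4367.0 - 4148.9 = 218.1
Services balance = 217.1
Trade balance (goods + services) = 218.1 + 217.1 = 435.2
Net primary income = 866.5 - 878.5 = -12.0
Net secondary income = -247.7
Current account = 435.2 + (-12.0) + (-247.7) = 175.5
Financial account = -(175.5 + 175.4) = -350.9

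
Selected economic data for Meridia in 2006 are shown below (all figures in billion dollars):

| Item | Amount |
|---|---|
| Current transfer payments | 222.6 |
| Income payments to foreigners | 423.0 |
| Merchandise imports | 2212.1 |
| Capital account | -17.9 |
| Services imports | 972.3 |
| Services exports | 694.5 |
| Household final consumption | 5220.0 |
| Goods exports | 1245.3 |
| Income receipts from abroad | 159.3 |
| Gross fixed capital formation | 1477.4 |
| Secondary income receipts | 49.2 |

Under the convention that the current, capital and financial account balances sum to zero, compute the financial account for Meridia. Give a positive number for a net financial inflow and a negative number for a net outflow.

Goods balance = 1245.3 - 2212.1 = -966.8
Services balance = 694.5 - 972.3 = -277.8
Trade balance (goods + services) = -966.8 + (-277.8) = -1244.6
Net primary income = 159.3 - 423.0 = -263.7
Net secondary income = 49.2 - 222.6 = -173.4
Current account = -1244.6 + (-263.7) + (-173.4) = -1681.7
Financial account = -(-1681.7 + (-17.9)) = 1699.6

1699.6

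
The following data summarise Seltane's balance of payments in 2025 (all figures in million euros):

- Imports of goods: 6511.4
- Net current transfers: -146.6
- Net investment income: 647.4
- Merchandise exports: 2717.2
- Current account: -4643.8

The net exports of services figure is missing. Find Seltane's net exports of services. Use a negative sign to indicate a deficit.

-1350.4

Current account = goods balance + services balance + net primary income + net secondary income
Sum of the known components = -3293.4
Net exports of services = CA - (known components) = -4643.8 - (-3293.4) = -1350.4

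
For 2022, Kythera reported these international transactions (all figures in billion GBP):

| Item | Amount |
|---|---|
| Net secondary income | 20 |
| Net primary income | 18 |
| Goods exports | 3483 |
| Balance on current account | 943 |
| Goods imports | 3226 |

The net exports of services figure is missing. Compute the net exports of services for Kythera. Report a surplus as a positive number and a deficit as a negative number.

Current account = goods balance + services balance + net primary income + net secondary income
Sum of the known components = 295
Net exports of services = CA - (known components) = 943 - 295 = 648

648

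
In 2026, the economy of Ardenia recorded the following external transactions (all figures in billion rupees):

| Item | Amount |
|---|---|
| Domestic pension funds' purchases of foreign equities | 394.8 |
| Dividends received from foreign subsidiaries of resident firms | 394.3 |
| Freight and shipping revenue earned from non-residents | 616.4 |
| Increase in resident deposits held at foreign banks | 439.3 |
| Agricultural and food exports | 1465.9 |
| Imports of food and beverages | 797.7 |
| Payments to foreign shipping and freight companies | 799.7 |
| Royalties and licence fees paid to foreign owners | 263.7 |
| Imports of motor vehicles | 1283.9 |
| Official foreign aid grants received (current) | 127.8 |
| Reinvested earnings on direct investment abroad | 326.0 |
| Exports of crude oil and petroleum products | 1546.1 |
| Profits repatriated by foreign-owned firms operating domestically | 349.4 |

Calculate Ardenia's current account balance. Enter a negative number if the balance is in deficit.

982.1

Goods: 1465.9 + 1546.1 - 1283.9 - 797.7 = 930.4
Services: 616.4 - 799.7 - 263.7 = -447.0
Primary income: 326.0 - 349.4 + 394.3 = 370.9
Secondary income: 127.8
Current account = 930.4 + (-447.0) + 370.9 + 127.8 = 982.1
(Excluded from the current account — financial account: domestic pension funds' purchases of foreign equities 394.8, increase in resident deposits held at foreign banks 439.3.)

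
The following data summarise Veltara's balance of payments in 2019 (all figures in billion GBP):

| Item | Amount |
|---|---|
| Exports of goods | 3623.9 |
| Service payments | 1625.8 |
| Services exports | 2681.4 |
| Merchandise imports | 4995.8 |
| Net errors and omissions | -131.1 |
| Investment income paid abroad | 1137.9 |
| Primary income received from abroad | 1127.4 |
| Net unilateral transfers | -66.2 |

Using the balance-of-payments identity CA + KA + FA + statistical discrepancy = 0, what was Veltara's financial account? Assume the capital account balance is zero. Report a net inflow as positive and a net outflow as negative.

524.1

Goods balance = 3623.9 - 4995.8 = -1371.9
Services balance = 2681.4 - 1625.8 = 1055.6
Trade balance (goods + services) = -1371.9 + 1055.6 = -316.3
Net primary income = 1127.4 - 1137.9 = -10.5
Net secondary income = -66.2
Current account = -316.3 + (-10.5) + (-66.2) = -393.0
Financial account = -(-393.0 + (-131.1)) = 524.1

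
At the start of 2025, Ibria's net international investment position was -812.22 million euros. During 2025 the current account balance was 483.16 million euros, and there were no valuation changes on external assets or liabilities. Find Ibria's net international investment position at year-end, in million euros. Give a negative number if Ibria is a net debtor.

-329.06

With no valuation effects, change in NIIP = current account = 483.16
End-of-year NIIP = -812.22 + 483.16 = -329.06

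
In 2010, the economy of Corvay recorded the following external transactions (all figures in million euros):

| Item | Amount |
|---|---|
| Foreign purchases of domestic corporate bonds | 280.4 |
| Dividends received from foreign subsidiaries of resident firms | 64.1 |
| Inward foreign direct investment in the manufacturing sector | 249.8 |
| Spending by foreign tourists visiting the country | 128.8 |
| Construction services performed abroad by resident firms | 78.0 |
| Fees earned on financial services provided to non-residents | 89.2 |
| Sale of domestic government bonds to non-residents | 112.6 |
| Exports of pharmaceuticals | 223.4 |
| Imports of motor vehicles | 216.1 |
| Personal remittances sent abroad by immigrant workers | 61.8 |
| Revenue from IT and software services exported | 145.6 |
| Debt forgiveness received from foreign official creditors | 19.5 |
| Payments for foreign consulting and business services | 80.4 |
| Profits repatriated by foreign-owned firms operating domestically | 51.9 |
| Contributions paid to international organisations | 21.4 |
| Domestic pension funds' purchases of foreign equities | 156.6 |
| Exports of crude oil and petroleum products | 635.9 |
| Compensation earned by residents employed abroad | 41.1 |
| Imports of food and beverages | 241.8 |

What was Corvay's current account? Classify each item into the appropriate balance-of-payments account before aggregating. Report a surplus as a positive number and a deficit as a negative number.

Goods: -241.8 - 216.1 + 635.9 + 223.4 = 401.4
Services: 128.8 + 145.6 - 80.4 + 89.2 + 78.0 = 361.2
Primary income: 64.1 + 41.1 - 51.9 = 53.3
Secondary income: -21.4 - 61.8 = -83.2
Current account = 401.4 + 361.2 + 53.3 + (-83.2) = 732.7
(Excluded from the current account — financial account: foreign purchases of domestic corporate bonds 280.4, inward foreign direct investment in the manufacturing sector 249.8, sale of domestic government bonds to non-residents 112.6, domestic pension funds' purchases of foreign equities 156.6; capital account: debt forgiveness received from foreign official creditors 19.5.)

732.7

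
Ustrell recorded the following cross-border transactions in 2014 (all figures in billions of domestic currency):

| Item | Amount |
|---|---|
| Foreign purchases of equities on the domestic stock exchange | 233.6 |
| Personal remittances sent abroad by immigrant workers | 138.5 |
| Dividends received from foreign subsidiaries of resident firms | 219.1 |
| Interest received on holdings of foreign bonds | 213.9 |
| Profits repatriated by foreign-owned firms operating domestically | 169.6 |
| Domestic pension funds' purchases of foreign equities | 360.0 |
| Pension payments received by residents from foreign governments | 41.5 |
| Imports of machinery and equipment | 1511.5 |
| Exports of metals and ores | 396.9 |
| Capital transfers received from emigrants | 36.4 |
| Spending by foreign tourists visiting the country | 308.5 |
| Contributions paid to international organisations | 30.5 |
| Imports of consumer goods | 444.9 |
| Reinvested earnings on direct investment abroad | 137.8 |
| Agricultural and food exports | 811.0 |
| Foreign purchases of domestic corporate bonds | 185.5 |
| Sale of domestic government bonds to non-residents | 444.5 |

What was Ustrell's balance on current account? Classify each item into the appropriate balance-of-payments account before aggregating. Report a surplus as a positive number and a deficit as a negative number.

Goods: 811.0 - 1511.5 - 444.9 + 396.9 = -748.5
Services: 308.5
Primary income: 219.1 - 169.6 + 213.9 + 137.8 = 401.2
Secondary income: -138.5 - 30.5 + 41.5 = -127.5
Current account = (-748.5) + 308.5 + 401.2 + (-127.5) = -166.3
(Excluded from the current account — financial account: foreign purchases of equities on the domestic stock exchange 233.6, domestic pension funds' purchases of foreign equities 360.0, foreign purchases of domestic corporate bonds 185.5, sale of domestic government bonds to non-residents 444.5; capital account: capital transfers received from emigrants 36.4.)

-166.3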